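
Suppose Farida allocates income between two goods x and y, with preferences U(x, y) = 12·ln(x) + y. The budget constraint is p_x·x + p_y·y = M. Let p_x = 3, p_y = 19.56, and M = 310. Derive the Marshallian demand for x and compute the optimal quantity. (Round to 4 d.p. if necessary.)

So x*(p_x,p_y) = 12·p_y/p_x, independent of income; and y* = (M − 12·p_y)/p_y.
At the given prices: x* = 12·19.56/3 = 78.24.

x* = 78.24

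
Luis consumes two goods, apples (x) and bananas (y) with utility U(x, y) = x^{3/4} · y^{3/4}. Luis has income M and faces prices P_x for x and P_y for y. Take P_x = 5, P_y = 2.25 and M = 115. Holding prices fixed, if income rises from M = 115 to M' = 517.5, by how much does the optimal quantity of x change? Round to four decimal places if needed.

Δx* = 40.25

Tangency: MRS = y/x = P_x/P_y.
So 0.75·P_y·y = 0.75·P_x·x; combined with the budget, a share 0.5 of income goes to x.
Demand: x*(P_x,P_y,M) = 0.5·M/P_x and y* = 0.5·M/P_y.
At P_x=5, P_y=2.25, M=115: x* = 0.5·115/5 = 11.5.
At M' = 517.5: x* = 51.75. Change: 51.75 − 11.5 = 40.25.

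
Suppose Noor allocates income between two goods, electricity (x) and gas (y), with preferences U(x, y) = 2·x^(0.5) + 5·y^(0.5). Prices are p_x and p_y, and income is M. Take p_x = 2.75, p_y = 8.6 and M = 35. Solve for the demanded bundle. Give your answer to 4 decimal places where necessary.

x* = 4.2445, y* = 2.7125

MRS = MU_x/MU_y = (2/5)·(y/x)^(0.5). Set equal to p_x/p_y.
Solve for the ratio: y/x = [(5/2)·p_x/p_y]^(2).
With the ratio pinned down, the budget gives x* = M/(p_x + p_y·(y/x)) and y* = (y/x)·x*.
Numerically y/x = 0.63907, so x* = 35/(2.75 + 8.6·0.63907) = 4.2445 and y* = 0.63907·4.2445 = 2.7125.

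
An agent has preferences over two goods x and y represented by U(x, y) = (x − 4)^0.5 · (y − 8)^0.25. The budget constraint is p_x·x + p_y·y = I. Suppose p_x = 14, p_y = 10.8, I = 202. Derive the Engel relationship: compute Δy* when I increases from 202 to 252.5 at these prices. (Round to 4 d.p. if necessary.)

Δy* = 1.5586

MRS = 2·(y−8)/(x−4). Tangency with p_x/p_y gives y−8 = (1/2)·(p_x/p_y)·(x−4).
Substituting into the budget: x* = 4 + 2/3·(I − 4·p_x − 8·p_y)/p_x, and y* = 8 + 1/3·(…)/p_y.
Discretionary income = 202 − 4·14 − 8·10.8 = 59.6; y* = 8 + 1/3·59.6/10.8 = 9.8395.
At I' = 252.5: y* = 11.3981. Change: 11.3981 − 9.8395 = 1.5586.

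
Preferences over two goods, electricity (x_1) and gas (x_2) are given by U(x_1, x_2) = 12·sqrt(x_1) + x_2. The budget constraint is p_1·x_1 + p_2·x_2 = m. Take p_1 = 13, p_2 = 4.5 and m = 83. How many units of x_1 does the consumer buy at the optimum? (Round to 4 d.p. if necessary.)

MU_x_1 = 6/√x_1, MU_x_2 = 1. Tangency: 6/√x_1 = p_1/p_2.
Solve: √x_1 = 6·p_2/p_1, so x_1*(p_1,p_2) = (6·p_2/p_1)², and x_2* = (m − p_1·x_1*)/p_2.
Plugging in: x_1* = (6·4.5/13)² = 4.3136.

x_1* = 4.3136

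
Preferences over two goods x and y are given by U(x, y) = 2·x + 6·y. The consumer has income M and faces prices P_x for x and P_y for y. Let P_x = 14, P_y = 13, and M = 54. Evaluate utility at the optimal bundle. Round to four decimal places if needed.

V = 24.9231

y gives more utility per dollar, so spend all income on y: y* = M/P_y, x* = 0.
Numerically: x* = 0, y* = 4.1538.
Utility at the optimum: U(0, 4.1538) = 24.9231.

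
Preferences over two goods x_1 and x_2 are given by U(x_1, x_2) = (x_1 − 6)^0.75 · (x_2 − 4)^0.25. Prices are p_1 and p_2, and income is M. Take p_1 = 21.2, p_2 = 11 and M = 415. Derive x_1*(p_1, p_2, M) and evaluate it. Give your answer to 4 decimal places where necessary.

x_1* = 14.625

Let x_1' = x_1−6, x_2' = x_2−4. MRS = 3·x_2'/x_1' = p_1/p_2.
Substituting into the budget: x_1* = 6 + 0.75·(M − 6·p_1 − 4·p_2)/p_1, and x_2* = 4 + 0.25·(…)/p_2.
Discretionary income = 415 − 6·21.2 − 4·11 = 243.8; x_1* = 6 + 0.75·243.8/21.2 = 14.625.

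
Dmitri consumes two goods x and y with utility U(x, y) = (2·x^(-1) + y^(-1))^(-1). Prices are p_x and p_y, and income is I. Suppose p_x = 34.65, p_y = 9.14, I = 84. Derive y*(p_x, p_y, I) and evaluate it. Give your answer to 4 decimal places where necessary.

From the CES first-order condition, 2·(y/x)^(2) = p_x/p_y.
Solve for the ratio: y/x = [(1/2)·p_x/p_y]^(0.5).
With the ratio pinned down, the budget gives x* = I/(p_x + p_y·(y/x)) and y* = (y/x)·x*.
Numerically y/x = 1.376777, so x* = 84/(34.65 + 9.14·1.376777) = 1.7784 and y* = 1.376777·1.7784 = 2.4484.

y* = 2.4484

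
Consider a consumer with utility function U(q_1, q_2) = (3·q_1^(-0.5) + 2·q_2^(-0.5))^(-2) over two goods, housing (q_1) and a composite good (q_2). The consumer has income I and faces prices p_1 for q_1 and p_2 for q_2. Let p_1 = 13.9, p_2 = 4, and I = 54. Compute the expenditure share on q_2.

share on q_2 = 0.335

MU_q_1 ∝ 3·q_1^(-1.5), MU_q_2 ∝ 2·q_2^(-1.5), so MRS = (3/2)·(q_2/q_1)^(1.5) = p_1/p_2.
Hence q_2/q_1 = ((2/3)·p_1/p_2)^(1/(1.5)), i.e. raised to the 2/3 power.
Substitute q_2 = (q_2/q_1)·q_1 into the budget: q_1* = I/(p_1 + p_2·(q_2/q_1)).
Numerically q_2/q_1 = 1.750823, so q_1* = 54/(13.9 + 4·1.750823) = 2.5833 and q_2* = 1.750823·2.5833 = 4.5229.
Expenditure on q_2: 4·4.5229 = 18.0918; share = 0.335.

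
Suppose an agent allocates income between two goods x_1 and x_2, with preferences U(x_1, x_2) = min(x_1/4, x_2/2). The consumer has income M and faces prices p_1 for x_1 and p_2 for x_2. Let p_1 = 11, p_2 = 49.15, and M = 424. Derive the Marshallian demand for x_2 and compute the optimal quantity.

x_2* = 5.9592

Demand: x_1*(p_1,p_2,M) = 4·M/(4·p_1 + 2·p_2), x_2* = 2·M/(4·p_1 + 2·p_2).
Here 4·11 + 2·49.15 = 142.3, giving x_2* = 5.9592.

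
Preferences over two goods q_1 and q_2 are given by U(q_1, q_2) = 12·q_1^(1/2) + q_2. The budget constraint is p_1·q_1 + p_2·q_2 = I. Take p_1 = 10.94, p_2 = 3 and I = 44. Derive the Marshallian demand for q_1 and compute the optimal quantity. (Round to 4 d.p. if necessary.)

Utility is quasi-linear in q_2; the FOC for q_1 is 6/√q_1 = p_1/p_2.
Thus q_1* = (6·p_2/p_1)² — independent of I — with the rest of income spent on q_2.
Plugging in: q_1* = (6·3/10.94)² = 2.7071.

q_1* = 2.7071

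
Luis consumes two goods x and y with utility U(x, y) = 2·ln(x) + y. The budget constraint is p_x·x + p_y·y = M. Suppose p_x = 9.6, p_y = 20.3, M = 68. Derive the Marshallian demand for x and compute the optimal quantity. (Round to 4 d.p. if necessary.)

Set MRS = p_x/p_y: (2/x)/1 = p_x/p_y.
So x*(p_x,p_y) = 2·p_y/p_x, independent of income; and y* = (M − 2·p_y)/p_y.
At the given prices: x* = 2·20.3/9.6 = 4.2292.

x* = 4.2292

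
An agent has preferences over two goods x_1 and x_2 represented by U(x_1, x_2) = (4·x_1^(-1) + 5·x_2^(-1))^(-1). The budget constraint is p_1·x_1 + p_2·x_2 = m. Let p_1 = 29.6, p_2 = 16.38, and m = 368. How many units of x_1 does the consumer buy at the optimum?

x_1* = 6.7874

From the CES first-order condition, (4/5)·(x_2/x_1)^(2) = p_1/p_2.
Hence x_2/x_1 = ((5/4)·p_1/p_2)^(1/(2)), i.e. raised to the 0.5 power.
Substitute x_2 = (x_2/x_1)·x_1 into the budget: x_1* = m/(p_1 + p_2·(x_2/x_1)).
Numerically x_2/x_1 = 1.502948, so x_1* = 368/(29.6 + 16.38·1.502948) = 6.7874.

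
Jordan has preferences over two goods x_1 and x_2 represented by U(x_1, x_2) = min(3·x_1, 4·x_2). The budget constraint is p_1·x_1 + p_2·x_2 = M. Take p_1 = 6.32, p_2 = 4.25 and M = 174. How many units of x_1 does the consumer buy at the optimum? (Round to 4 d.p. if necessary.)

Demand: x_1*(p_1,p_2,M) = 4·M/(4·p_1 + 3·p_2), x_2* = 3·M/(4·p_1 + 3·p_2).
Here 4·6.32 + 3·4.25 = 38.03, giving x_1* = 18.3013.

x_1* = 18.3013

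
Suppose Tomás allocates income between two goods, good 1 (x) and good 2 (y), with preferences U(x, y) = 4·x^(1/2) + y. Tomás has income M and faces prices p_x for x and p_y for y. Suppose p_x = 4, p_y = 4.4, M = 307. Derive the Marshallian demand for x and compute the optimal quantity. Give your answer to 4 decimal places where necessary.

MU_x = 2/√x, MU_y = 1. Tangency: 2/√x = p_x/p_y.
Thus x* = (2·p_y/p_x)² — independent of M — with the rest of income spent on y.
Plugging in: x* = (2·4.4/4)² = 4.84.

x* = 4.84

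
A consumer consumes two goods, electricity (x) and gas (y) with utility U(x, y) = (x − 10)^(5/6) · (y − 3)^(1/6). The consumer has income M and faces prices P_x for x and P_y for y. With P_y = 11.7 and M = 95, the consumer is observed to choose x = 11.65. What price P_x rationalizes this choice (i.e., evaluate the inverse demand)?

MRS = 5·(y−3)/(x−10). Tangency with P_x/P_y gives y−3 = (1/5)·(P_x/P_y)·(x−10).
After buying the subsistence bundle (10, 3), a share 5/6 of the remaining income goes to x: x* = 10 + 5/6·(M − 10P_x − 3P_y)/P_x.
Set x* = 11.65 in the demand function and solve for P_x: P_x = 5.

P_x = 5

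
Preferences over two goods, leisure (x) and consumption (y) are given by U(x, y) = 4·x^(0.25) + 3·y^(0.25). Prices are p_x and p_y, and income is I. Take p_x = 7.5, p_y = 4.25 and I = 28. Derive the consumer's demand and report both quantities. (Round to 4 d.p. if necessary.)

x* = 2.0474, y* = 2.9752

MU_x ∝ 4·x^(-0.75), MU_y ∝ 3·y^(-0.75), so MRS = (4/3)·(y/x)^(0.75) = p_x/p_y.
Hence y/x = ((3/4)·p_x/p_y)^(1/(0.75)), i.e. raised to the 4/3 power.
Substitute y = (y/x)·x into the budget: x* = I/(p_x + p_y·(y/x)).
Numerically y/x = 1.453153, so x* = 28/(7.5 + 4.25·1.453153) = 2.0474 and y* = 1.453153·2.0474 = 2.9752.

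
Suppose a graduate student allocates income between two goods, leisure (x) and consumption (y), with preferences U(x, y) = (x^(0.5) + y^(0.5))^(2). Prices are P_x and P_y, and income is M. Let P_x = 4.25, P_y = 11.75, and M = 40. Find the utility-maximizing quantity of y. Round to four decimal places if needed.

y* = 0.9043

MU_x ∝ x^(-0.5), MU_y ∝ y^(-0.5), so MRS = (y/x)^(0.5) = P_x/P_y.
Solve for the ratio: y/x = [P_x/P_y]^(2).
Substitute y = (y/x)·x into the budget: x* = M/(P_x + P_y·(y/x)).
Numerically y/x = 0.130828, so x* = 40/(4.25 + 11.75·0.130828) = 6.9118 and y* = 0.130828·6.9118 = 0.9043.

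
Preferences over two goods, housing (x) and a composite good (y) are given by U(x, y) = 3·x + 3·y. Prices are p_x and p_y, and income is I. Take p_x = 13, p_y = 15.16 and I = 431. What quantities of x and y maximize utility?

Linear utility — the consumer picks whichever good has higher MU/price: 3/13 = 0.2308 vs 3/15.16 = 0.1979.
x gives more utility per dollar, so spend all income on x: x* = I/p_x, y* = 0.
Numerically: x* = 33.1538, y* = 0.

x* = 33.1538, y* = 0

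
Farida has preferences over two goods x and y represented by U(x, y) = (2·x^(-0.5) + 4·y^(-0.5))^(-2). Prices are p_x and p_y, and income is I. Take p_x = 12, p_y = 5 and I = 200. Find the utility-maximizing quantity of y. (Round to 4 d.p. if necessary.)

From the CES first-order condition, (1/2)·(y/x)^(1.5) = p_x/p_y.
Hence y/x = (2·p_x/p_y)^(1/(1.5)), i.e. raised to the 2/3 power.
Substitute y = (y/x)·x into the budget: x* = I/(p_x + p_y·(y/x)).
Numerically y/x = 2.845515, so x* = 200/(12 + 5·2.845515) = 7.6256 and y* = 2.845515·7.6256 = 21.6986.

y* = 21.6986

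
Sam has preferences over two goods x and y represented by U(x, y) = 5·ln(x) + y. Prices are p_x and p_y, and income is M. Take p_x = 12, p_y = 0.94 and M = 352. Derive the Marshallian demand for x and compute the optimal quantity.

x* = 0.3917

MU_x = 5/x, MU_y = 1. Tangency: 5/x = p_x/p_y.
So x*(p_x,p_y) = 5·p_y/p_x, independent of income; and y* = (M − 5·p_y)/p_y.
At the given prices: x* = 5·0.94/12 = 0.3917.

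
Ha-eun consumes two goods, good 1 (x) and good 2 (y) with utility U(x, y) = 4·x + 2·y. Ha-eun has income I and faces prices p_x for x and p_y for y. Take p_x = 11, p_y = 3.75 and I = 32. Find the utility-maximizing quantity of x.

x* = 0

y gives more utility per dollar, so spend all income on y: y* = I/p_y, x* = 0.
Numerically: x* = 0, y* = 8.5333.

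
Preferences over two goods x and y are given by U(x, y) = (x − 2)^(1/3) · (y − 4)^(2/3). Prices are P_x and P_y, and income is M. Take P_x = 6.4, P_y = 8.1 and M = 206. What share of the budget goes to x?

share on x = 0.3223

This is Cobb-Douglas in (x−2, y−4): tangency gives 1/3·P_y·(y−4) = 2/3·P_x·(x−2).
Substituting into the budget: x* = 2 + 1/3·(M − 2·P_x − 4·P_y)/P_x, and y* = 4 + 2/3·(…)/P_y.
Discretionary income = 206 − 2·6.4 − 4·8.1 = 160.8; x* = 2 + 1/3·160.8/6.4 = 10.375; y* = 4 + 2/3·160.8/8.1 = 17.2346.
Expenditure on x: 6.4·10.375 = 66.4; share = 0.3223.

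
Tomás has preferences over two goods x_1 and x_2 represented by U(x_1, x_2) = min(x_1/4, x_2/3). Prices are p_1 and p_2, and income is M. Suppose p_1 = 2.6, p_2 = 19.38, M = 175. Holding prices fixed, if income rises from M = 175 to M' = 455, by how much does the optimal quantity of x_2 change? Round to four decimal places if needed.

Leontief preferences: the optimum is at the kink where x_1/4 = x_2/3, i.e. x_2 = (3/4)·x_1.
Budget: p_1·x_1 + p_2·(3/4)·x_1 = M, so (4·p_1 + 3·p_2)·x_1 = 4·M.
Demand: x_1*(p_1,p_2,M) = 4·M/(4·p_1 + 3·p_2), x_2* = 3·M/(4·p_1 + 3·p_2).
Here 4·2.6 + 3·19.38 = 68.54, giving x_2* = 7.6598.
At M' = 455: x_2* = 19.9154. Change: 19.9154 − 7.6598 = 12.2556.

Δx_2* = 12.2556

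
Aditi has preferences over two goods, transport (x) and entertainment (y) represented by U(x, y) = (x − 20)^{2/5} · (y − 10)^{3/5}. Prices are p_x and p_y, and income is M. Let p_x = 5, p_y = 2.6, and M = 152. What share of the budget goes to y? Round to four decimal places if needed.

After buying the subsistence bundle (20, 10), a share 0.4 of the remaining income goes to x: x* = 20 + 0.4·(M − 20p_x − 10p_y)/p_x.
Discretionary income = 152 − 20·5 − 10·2.6 = 26; x* = 20 + 0.4·26/5 = 22.08; y* = 10 + 0.6·26/2.6 = 16.
Expenditure on y: 2.6·16 = 41.6; share = 0.2737.

share on y = 0.2737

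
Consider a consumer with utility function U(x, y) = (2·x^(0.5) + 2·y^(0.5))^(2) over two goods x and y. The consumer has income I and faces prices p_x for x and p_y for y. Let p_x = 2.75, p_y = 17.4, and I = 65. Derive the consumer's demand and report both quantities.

MU_x ∝ 2·x^(-0.5), MU_y ∝ 2·y^(-0.5), so MRS = (y/x)^(0.5) = p_x/p_y.
Solve for the ratio: y/x = [p_x/p_y]^(2).
Substitute y = (y/x)·x into the budget: x* = I/(p_x + p_y·(y/x)).
Numerically y/x = 0.024979, so x* = 65/(2.75 + 17.4·0.024979) = 20.4106 and y* = 0.024979·20.4106 = 0.5098.

x* = 20.4106, y* = 0.5098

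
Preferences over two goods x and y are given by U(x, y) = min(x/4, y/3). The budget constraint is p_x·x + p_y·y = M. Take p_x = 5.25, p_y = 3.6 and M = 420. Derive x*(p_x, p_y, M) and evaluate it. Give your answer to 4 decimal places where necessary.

x* = 52.8302

Leontief preferences: the optimum is at the kink where x/4 = y/3, i.e. y = (3/4)·x.
Budget: p_x·x + p_y·(3/4)·x = M, so (4·p_x + 3·p_y)·x = 4·M.
Demand: x*(p_x,p_y,M) = 4·M/(4·p_x + 3·p_y), y* = 3·M/(4·p_x + 3·p_y).
Here 4·5.25 + 3·3.6 = 31.8, giving x* = 52.8302.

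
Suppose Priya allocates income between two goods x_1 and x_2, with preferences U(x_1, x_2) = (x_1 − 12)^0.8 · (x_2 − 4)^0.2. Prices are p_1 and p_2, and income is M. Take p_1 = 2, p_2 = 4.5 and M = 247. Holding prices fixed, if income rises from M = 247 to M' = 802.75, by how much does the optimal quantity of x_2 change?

Δx_2* = 24.7

Substituting into the budget: x_1* = 12 + 0.8·(M − 12·p_1 − 4·p_2)/p_1, and x_2* = 4 + 0.2·(…)/p_2.
Discretionary income = 247 − 12·2 − 4·4.5 = 205; x_2* = 4 + 0.2·205/4.5 = 13.1111.
At M' = 802.75: x_2* = 37.8111. Change: 37.8111 − 13.1111 = 24.7.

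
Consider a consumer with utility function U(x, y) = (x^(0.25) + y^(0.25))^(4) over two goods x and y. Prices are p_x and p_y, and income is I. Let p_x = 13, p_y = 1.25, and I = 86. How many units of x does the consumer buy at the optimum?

x* = 2.0785

With the ratio pinned down, the budget gives x* = I/(p_x + p_y·(y/x)) and y* = (y/x)·x*.
Numerically y/x = 22.700972, so x* = 86/(13 + 1.25·22.700972) = 2.0785.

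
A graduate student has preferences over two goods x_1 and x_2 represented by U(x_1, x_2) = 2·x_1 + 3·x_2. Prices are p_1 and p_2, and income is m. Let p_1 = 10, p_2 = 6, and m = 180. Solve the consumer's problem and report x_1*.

Linear utility — the consumer picks whichever good has higher MU/price: 2/10 = 0.2 vs 3/6 = 0.5.
x_2 gives more utility per dollar, so spend all income on x_2: x_2* = m/p_2, x_1* = 0.
Numerically: x_1* = 0, x_2* = 30.

x_1* = 0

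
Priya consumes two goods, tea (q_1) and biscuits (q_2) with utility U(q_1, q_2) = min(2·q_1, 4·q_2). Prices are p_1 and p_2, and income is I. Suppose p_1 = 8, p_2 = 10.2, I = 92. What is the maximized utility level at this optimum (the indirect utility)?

V = 14.0458

With perfect complements, no substitution: consume in ratio q_1:q_2 = 4:2.
Budget: p_1·q_1 + p_2·(1/2)·q_1 = I, so (4·p_1 + 2·p_2)·q_1 = 4·I.
Demand: q_1*(p_1,p_2,I) = 4·I/(4·p_1 + 2·p_2), q_2* = 2·I/(4·p_1 + 2·p_2).
Here 4·8 + 2·10.2 = 52.4, giving q_1* = 7.0229 and q_2* = 3.5115.
Utility at the optimum: U(7.0229, 3.5115) = 14.0458.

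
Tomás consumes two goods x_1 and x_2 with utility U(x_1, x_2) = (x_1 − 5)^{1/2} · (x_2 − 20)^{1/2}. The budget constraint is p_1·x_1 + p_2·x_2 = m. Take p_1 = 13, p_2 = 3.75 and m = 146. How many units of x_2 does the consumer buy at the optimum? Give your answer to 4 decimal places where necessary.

x_2* = 20.8

Substituting into the budget: x_1* = 5 + 0.5·(m − 5·p_1 − 20·p_2)/p_1, and x_2* = 20 + 0.5·(…)/p_2.
Discretionary income = 146 − 5·13 − 20·3.75 = 6; x_2* = 20 + 0.5·6/3.75 = 20.8.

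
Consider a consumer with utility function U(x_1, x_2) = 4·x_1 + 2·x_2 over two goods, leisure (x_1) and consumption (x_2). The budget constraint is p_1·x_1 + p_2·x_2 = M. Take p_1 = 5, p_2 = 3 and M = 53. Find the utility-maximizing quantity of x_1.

x_1* = 10.6

Numerically: x_1* = 10.6, x_2* = 0.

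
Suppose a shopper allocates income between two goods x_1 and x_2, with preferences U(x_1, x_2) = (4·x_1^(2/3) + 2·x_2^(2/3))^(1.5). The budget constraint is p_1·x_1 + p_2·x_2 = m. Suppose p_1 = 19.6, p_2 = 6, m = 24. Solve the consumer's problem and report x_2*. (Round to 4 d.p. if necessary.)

MU_x_1 ∝ 4·x_1^(-1/3), MU_x_2 ∝ 2·x_2^(-1/3), so MRS = 2·(x_2/x_1)^(1/3) = p_1/p_2.
Hence x_2/x_1 = ((1/2)·p_1/p_2)^(1/(1/3)), i.e. raised to the 3 power.
With the ratio pinned down, the budget gives x_1* = m/(p_1 + p_2·(x_2/x_1)) and x_2* = (x_2/x_1)·x_1*.
Numerically x_2/x_1 = 4.35737, so x_1* = 24/(19.6 + 6·4.35737) = 0.5247 and x_2* = 4.35737·0.5247 = 2.2861.

x_2* = 2.2861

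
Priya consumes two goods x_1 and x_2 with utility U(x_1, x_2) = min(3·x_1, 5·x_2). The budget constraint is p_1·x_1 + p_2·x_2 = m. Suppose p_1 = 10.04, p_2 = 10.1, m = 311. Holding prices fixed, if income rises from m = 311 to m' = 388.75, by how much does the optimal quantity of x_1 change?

Δx_1* = 4.8292

Leontief preferences: the optimum is at the kink where x_1/5 = x_2/3, i.e. x_2 = (3/5)·x_1.
Budget: p_1·x_1 + p_2·(3/5)·x_1 = m, so (5·p_1 + 3·p_2)·x_1 = 5·m.
Demand: x_1*(p_1,p_2,m) = 5·m/(5·p_1 + 3·p_2), x_2* = 3·m/(5·p_1 + 3·p_2).
Here 5·10.04 + 3·10.1 = 80.5, giving x_1* = 19.3168.
At m' = 388.75: x_1* = 24.146. Change: 24.146 − 19.3168 = 4.8292.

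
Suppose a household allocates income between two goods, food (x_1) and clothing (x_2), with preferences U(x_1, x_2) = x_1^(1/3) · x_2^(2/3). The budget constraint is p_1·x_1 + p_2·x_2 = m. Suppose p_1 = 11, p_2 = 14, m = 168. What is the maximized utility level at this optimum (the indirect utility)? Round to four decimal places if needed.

V = 6.8811

The MRS is (1/2)·x_2/x_1. Set MRS = p_1/p_2.
Rearranging, p_2·x_2 = 2·p_1·x_1. Substituting into the budget gives p_1·x_1·(1 + 2) = m.
Demand: x_1*(p_1,p_2,m) = 1/3·m/p_1 and x_2* = 2/3·m/p_2.
At p_1=11, p_2=14, m=168: x_1* = 1/3·168/11 = 5.0909, x_2* = 8.
Utility at the optimum: U(5.0909, 8) = 6.8811.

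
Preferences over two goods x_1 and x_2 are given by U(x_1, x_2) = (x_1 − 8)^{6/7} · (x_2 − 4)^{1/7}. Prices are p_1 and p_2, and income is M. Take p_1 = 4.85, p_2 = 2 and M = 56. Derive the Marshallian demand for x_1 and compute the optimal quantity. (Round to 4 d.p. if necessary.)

x_1* = 9.6259

This is Cobb-Douglas in (x_1−8, x_2−4): tangency gives 6/7·p_2·(x_2−4) = 1/7·p_1·(x_1−8).
After buying the subsistence bundle (8, 4), a share 6/7 of the remaining income goes to x_1: x_1* = 8 + 6/7·(M − 8p_1 − 4p_2)/p_1.
Discretionary income = 56 − 8·4.85 − 4·2 = 9.2; x_1* = 8 + 6/7·9.2/4.85 = 9.6259.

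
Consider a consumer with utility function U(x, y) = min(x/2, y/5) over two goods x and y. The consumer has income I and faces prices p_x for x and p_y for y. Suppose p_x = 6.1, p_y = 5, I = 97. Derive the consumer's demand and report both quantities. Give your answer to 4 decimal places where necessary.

Leontief preferences: the optimum is at the kink where x/2 = y/5, i.e. y = (5/2)·x.
Budget: p_x·x + p_y·(5/2)·x = I, so (2·p_x + 5·p_y)·x = 2·I.
Demand: x*(p_x,p_y,I) = 2·I/(2·p_x + 5·p_y), y* = 5·I/(2·p_x + 5·p_y).
Here 2·6.1 + 5·5 = 37.2, giving x* = 5.2151 and y* = 13.0376.

x* = 5.2151, y* = 13.0376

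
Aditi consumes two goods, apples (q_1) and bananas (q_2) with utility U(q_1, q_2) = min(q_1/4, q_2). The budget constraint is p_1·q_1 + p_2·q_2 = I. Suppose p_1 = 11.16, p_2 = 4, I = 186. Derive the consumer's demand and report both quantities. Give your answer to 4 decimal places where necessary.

Leontief preferences: the optimum is at the kink where q_1/4 = q_2/1, i.e. q_2 = (1/4)·q_1.
Budget: p_1·q_1 + p_2·(1/4)·q_1 = I, so (4·p_1 + p_2)·q_1 = 4·I.
Demand: q_1*(p_1,p_2,I) = 4·I/(4·p_1 + p_2), q_2* = I/(4·p_1 + p_2).
Here 4·11.16 + 4 = 48.64, giving q_1* = 15.2961 and q_2* = 3.824.

q_1* = 15.2961, q_2* = 3.824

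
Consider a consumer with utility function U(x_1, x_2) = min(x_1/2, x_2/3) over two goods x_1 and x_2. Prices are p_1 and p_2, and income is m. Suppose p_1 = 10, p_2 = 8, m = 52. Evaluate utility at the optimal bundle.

With perfect complements, no substitution: consume in ratio x_1:x_2 = 2:3.
Budget: p_1·x_1 + p_2·(3/2)·x_1 = m, so (2·p_1 + 3·p_2)·x_1 = 2·m.
Demand: x_1*(p_1,p_2,m) = 2·m/(2·p_1 + 3·p_2), x_2* = 3·m/(2·p_1 + 3·p_2).
Here 2·10 + 3·8 = 44, giving x_1* = 2.3636 and x_2* = 3.5455.
Utility at the optimum: U(2.3636, 3.5455) = 1.1818.

V = 1.1818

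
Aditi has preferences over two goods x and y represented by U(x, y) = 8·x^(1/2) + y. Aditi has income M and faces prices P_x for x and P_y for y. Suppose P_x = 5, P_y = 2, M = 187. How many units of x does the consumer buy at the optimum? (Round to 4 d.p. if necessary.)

MU_x = 4/√x, MU_y = 1. Tangency: 4/√x = P_x/P_y.
Thus x* = (4·P_y/P_x)² — independent of M — with the rest of income spent on y.
Plugging in: x* = (4·2/5)² = 2.56.

x* = 2.56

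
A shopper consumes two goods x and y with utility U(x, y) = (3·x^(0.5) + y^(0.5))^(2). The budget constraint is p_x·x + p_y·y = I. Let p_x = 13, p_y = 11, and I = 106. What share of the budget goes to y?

MRS = MU_x/MU_y = 3·(y/x)^(0.5). Set equal to p_x/p_y.
Hence y/x = ((1/3)·p_x/p_y)^(1/(0.5)), i.e. raised to the 2 power.
Substitute y = (y/x)·x into the budget: x* = I/(p_x + p_y·(y/x)).
Numerically y/x = 0.155188, so x* = 106/(13 + 11·0.155188) = 7.2074 and y* = 0.155188·7.2074 = 1.1185.
Expenditure on y: 11·1.1185 = 12.3036; share = 0.1161.

share on y = 0.1161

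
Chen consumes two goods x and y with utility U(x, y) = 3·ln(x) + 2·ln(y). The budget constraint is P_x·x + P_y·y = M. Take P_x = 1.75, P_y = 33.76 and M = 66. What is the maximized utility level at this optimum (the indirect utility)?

V = 8.8658

Tangency: MRS = (3/2)·y/x = P_x/P_y.
So 3·P_y·y = 2·P_x·x; combined with the budget, a share 0.6 of income goes to x.
Demand: x*(P_x,P_y,M) = 0.6·M/P_x and y* = 0.4·M/P_y.
At P_x=1.75, P_y=33.76, M=66: x* = 0.6·66/1.75 = 22.6286, y* = 0.782.
Utility at the optimum: U(22.6286, 0.782) = 8.8658.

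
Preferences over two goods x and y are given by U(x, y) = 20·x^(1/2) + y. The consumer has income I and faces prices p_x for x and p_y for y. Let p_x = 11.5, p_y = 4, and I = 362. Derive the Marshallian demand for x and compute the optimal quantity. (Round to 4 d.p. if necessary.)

Solve: √x = 10·p_y/p_x, so x*(p_x,p_y) = (10·p_y/p_x)², and y* = (I − p_x·x*)/p_y.
Plugging in: x* = (10·4/11.5)² = 12.0983.

x* = 12.0983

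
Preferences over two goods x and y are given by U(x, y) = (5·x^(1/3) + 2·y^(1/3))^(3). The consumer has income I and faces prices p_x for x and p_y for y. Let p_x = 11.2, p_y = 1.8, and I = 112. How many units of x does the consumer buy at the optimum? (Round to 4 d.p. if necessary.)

x* = 6.131

MRS = MU_x/MU_y = (5/2)·(y/x)^(2/3). Set equal to p_x/p_y.
Hence y/x = ((2/5)·p_x/p_y)^(1/(2/3)), i.e. raised to the 1.5 power.
Substitute y = (y/x)·x into the budget: x* = I/(p_x + p_y·(y/x)).
Numerically y/x = 3.926524, so x* = 112/(11.2 + 1.8·3.926524) = 6.131.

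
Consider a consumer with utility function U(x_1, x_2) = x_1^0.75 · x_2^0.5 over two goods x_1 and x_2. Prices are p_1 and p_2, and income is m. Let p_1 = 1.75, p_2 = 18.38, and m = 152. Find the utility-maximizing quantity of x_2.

x_2* = 3.3079

Demand: x_1*(p_1,p_2,m) = 0.6·m/p_1 and x_2* = 0.4·m/p_2.
At p_1=1.75, p_2=18.38, m=152: x_2* = 0.4·152/18.38 = 3.3079.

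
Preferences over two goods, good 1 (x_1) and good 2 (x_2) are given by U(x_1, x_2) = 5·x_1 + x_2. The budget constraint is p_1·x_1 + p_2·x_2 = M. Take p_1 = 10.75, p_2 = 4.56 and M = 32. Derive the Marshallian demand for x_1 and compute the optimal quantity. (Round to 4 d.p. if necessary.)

Linear utility — the consumer picks whichever good has higher MU/price: 5/10.75 = 0.4651 vs 1/4.56 = 0.2193.
x_1 gives more utility per dollar, so spend all income on x_1: x_1* = M/p_1, x_2* = 0.
Numerically: x_1* = 2.9767, x_2* = 0.

x_1* = 2.9767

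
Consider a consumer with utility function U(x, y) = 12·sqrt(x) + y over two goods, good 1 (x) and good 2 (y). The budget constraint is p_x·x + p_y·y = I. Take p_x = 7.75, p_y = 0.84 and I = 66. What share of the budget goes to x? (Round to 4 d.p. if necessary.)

Utility is quasi-linear in y; the FOC for x is 6/√x = p_x/p_y.
Solve: √x = 6·p_y/p_x, so x*(p_x,p_y) = (6·p_y/p_x)², and y* = (I − p_x·x*)/p_y.
Plugging in: x* = (6·0.84/7.75)² = 0.4229, y* = 74.6695.
Expenditure on x: 7.75·0.4229 = 3.2776; share = 0.0497.

share on x = 0.0497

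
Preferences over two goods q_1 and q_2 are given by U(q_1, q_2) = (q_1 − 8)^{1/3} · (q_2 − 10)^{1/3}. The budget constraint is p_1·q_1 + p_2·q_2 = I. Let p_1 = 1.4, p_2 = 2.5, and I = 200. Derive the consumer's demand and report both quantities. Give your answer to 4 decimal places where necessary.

This is Cobb-Douglas in (q_1−8, q_2−10): tangency gives 1/3·p_2·(q_2−10) = 1/3·p_1·(q_1−8).
After buying the subsistence bundle (8, 10), a share 0.5 of the remaining income goes to q_1: q_1* = 8 + 0.5·(I − 8p_1 − 10p_2)/p_1.
Discretionary income = 200 − 8·1.4 − 10·2.5 = 163.8; q_1* = 8 + 0.5·163.8/1.4 = 66.5; q_2* = 10 + 0.5·163.8/2.5 = 42.76.

q_1* = 66.5, q_2* = 42.76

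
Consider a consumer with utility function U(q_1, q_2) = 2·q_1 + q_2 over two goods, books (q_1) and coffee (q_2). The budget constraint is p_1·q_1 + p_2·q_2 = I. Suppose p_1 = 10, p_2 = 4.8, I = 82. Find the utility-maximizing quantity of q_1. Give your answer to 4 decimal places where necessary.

Linear utility — the consumer picks whichever good has higher MU/price: 2/10 = 0.2 vs 1/4.8 = 0.2083.
q_2 gives more utility per dollar, so spend all income on q_2: q_2* = I/p_2, q_1* = 0.
Numerically: q_1* = 0, q_2* = 17.0833.

q_1* = 0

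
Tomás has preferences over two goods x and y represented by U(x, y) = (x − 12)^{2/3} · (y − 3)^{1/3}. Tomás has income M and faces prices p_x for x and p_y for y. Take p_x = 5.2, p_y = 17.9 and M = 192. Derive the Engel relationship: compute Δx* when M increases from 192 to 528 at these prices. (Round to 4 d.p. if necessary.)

Δx* = 43.0769

MRS = 2·(y−3)/(x−12). Tangency with p_x/p_y gives y−3 = (1/2)·(p_x/p_y)·(x−12).
Substituting into the budget: x* = 12 + 2/3·(M − 12·p_x − 3·p_y)/p_x, and y* = 3 + 1/3·(…)/p_y.
Discretionary income = 192 − 12·5.2 − 3·17.9 = 75.9; x* = 12 + 2/3·75.9/5.2 = 21.7308.
At M' = 528: x* = 64.8077. Change: 64.8077 − 21.7308 = 43.0769.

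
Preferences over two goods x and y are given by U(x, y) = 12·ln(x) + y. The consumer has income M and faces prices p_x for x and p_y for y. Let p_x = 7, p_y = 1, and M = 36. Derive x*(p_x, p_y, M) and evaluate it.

Set MRS = p_x/p_y: (12/x)/1 = p_x/p_y.
So x*(p_x,p_y) = 12·p_y/p_x, independent of income; and y* = (M − 12·p_y)/p_y.
At the given prices: x* = 12·1/7 = 1.7143.

x* = 1.7143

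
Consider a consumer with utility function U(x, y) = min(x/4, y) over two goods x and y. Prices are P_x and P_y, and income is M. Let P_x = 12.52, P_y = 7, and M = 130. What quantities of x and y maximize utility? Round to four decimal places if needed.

x* = 9.11, y* = 2.2775

Leontief preferences: the optimum is at the kink where x/4 = y/1, i.e. y = (1/4)·x.
Budget: P_x·x + P_y·(1/4)·x = M, so (4·P_x + P_y)·x = 4·M.
Demand: x*(P_x,P_y,M) = 4·M/(4·P_x + P_y), y* = M/(4·P_x + P_y).
Here 4·12.52 + 7 = 57.08, giving x* = 9.11 and y* = 2.2775.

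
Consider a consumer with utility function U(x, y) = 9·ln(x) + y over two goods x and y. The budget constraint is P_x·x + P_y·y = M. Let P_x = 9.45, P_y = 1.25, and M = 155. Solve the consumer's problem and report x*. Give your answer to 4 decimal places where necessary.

x* = 1.1905

Set MRS = P_x/P_y: (9/x)/1 = P_x/P_y.
So x*(P_x,P_y) = 9·P_y/P_x, independent of income; and y* = (M − 9·P_y)/P_y.
At the given prices: x* = 9·1.25/9.45 = 1.1905.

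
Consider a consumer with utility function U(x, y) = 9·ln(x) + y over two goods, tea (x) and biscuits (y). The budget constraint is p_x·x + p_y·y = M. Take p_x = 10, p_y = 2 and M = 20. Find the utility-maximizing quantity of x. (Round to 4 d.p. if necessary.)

x* = 1.8

MU_x = 9/x, MU_y = 1. Tangency: 9/x = p_x/p_y.
So x*(p_x,p_y) = 9·p_y/p_x, independent of income; and y* = (M − 9·p_y)/p_y.
At the given prices: x* = 9·2/10 = 1.8.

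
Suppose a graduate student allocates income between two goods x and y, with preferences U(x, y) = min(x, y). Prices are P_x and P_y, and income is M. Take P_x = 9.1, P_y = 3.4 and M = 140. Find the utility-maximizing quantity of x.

x* = 11.2

Leontief preferences: the optimum is at the kink where x/1 = y/1, i.e. y = x.
Budget: P_x·x + P_y·x = M, so (P_x + P_y)·x = M.
Demand: x*(P_x,P_y,M) = M/(P_x + P_y), y* = M/(P_x + P_y).
Here 9.1 + 3.4 = 12.5, giving x* = 11.2.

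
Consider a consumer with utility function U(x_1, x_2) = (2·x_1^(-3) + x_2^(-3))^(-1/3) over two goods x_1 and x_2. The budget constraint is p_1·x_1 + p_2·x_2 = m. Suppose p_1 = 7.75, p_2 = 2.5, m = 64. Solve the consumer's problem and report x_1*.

From the CES first-order condition, 2·(x_2/x_1)^(4) = p_1/p_2.
Hence x_2/x_1 = ((1/2)·p_1/p_2)^(1/(4)), i.e. raised to the 0.25 power.
With the ratio pinned down, the budget gives x_1* = m/(p_1 + p_2·(x_2/x_1)) and x_2* = (x_2/x_1)·x_1*.
Numerically x_2/x_1 = 1.115791, so x_1* = 64/(7.75 + 2.5·1.115791) = 6.0724.

x_1* = 6.0724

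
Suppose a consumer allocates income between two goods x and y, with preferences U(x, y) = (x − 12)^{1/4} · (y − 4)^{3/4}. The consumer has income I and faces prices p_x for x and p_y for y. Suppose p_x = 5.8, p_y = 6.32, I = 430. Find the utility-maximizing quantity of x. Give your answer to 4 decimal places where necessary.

x* = 26.4448

This is Cobb-Douglas in (x−12, y−4): tangency gives 0.25·p_y·(y−4) = 0.75·p_x·(x−12).
After buying the subsistence bundle (12, 4), a share 0.25 of the remaining income goes to x: x* = 12 + 0.25·(I − 12p_x − 4p_y)/p_x.
Discretionary income = 430 − 12·5.8 − 4·6.32 = 335.12; x* = 12 + 0.25·335.12/5.8 = 26.4448.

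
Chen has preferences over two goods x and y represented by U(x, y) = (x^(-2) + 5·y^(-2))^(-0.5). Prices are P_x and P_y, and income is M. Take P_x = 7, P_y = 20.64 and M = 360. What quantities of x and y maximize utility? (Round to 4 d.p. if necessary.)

x* = 11.3878, y* = 13.5797

MRS = MU_x/MU_y = (1/5)·(y/x)^(3). Set equal to P_x/P_y.
Hence y/x = (5·P_x/P_y)^(1/(3)), i.e. raised to the 1/3 power.
With the ratio pinned down, the budget gives x* = M/(P_x + P_y·(y/x)) and y* = (y/x)·x*.
Numerically y/x = 1.192485, so x* = 360/(7 + 20.64·1.192485) = 11.3878 and y* = 1.192485·11.3878 = 13.5797.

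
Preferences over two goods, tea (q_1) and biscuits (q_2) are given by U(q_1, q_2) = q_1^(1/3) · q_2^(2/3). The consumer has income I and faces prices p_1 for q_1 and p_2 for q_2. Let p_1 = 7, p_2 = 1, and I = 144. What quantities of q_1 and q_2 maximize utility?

q_1* = 6.8571, q_2* = 96

The MRS is (1/2)·q_2/q_1. Set MRS = p_1/p_2.
Rearranging, p_2·q_2 = 2·p_1·q_1. Substituting into the budget gives p_1·q_1·(1 + 2) = I.
Demand: q_1*(p_1,p_2,I) = 1/3·I/p_1 and q_2* = 2/3·I/p_2.
At p_1=7, p_2=1, I=144: q_1* = 1/3·144/7 = 6.8571, q_2* = 96.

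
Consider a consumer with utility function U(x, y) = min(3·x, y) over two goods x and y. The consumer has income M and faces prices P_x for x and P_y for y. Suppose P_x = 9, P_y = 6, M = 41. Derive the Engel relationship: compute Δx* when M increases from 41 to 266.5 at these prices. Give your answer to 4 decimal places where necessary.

Leontief preferences: the optimum is at the kink where x/1 = y/3, i.e. y = 3·x.
Budget: P_x·x + P_y·3·x = M, so (P_x + 3·P_y)·x = M.
Demand: x*(P_x,P_y,M) = M/(P_x + 3·P_y), y* = 3·M/(P_x + 3·P_y).
Here 9 + 3·6 = 27, giving x* = 1.5185.
At M' = 266.5: x* = 9.8704. Change: 9.8704 − 1.5185 = 8.3519.

Δx* = 8.3519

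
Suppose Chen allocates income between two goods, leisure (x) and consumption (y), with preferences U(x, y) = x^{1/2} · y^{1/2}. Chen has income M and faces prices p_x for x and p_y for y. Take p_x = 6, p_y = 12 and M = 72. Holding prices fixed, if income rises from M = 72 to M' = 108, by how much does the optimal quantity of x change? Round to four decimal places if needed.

Δx* = 3

Demand: x*(p_x,p_y,M) = 0.5·M/p_x and y* = 0.5·M/p_y.
At p_x=6, p_y=12, M=72: x* = 0.5·72/6 = 6.
At M' = 108: x* = 9. Change: 9 − 6 = 3.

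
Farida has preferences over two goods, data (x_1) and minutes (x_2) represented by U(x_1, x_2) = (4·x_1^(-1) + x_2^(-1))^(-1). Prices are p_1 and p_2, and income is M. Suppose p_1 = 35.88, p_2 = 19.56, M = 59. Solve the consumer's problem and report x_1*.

MU_x_1 ∝ 4·x_1^(-2), MU_x_2 ∝ x_2^(-2), so MRS = 4·(x_2/x_1)^(2) = p_1/p_2.
Hence x_2/x_1 = ((1/4)·p_1/p_2)^(1/(2)), i.e. raised to the 0.5 power.
Substitute x_2 = (x_2/x_1)·x_1 into the budget: x_1* = M/(p_1 + p_2·(x_2/x_1)).
Numerically x_2/x_1 = 0.677192, so x_1* = 59/(35.88 + 19.56·0.677192) = 1.201.

x_1* = 1.201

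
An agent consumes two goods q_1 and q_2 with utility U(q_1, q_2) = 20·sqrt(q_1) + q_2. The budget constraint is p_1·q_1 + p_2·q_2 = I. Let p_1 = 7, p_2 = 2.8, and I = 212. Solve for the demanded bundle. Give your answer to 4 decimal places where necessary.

Set MRS = p_1/p_2: 10·q_1^(−1/2) = p_1/p_2.
Thus q_1* = (10·p_2/p_1)² — independent of I — with the rest of income spent on q_2.
Plugging in: q_1* = (10·2.8/7)² = 16, q_2* = 35.7143.

q_1* = 16, q_2* = 35.7143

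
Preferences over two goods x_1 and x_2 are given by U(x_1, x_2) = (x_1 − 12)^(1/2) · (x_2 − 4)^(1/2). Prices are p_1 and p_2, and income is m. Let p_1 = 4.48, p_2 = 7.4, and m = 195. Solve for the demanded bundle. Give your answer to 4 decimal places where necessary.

MRS = (x_2−4)/(x_1−12). Tangency with p_1/p_2 gives x_2−4 = (p_1/p_2)·(x_1−12).
Substituting into the budget: x_1* = 12 + 0.5·(m − 12·p_1 − 4·p_2)/p_1, and x_2* = 4 + 0.5·(…)/p_2.
Discretionary income = 195 − 12·4.48 − 4·7.4 = 111.64; x_1* = 12 + 0.5·111.64/4.48 = 24.4598; x_2* = 4 + 0.5·111.64/7.4 = 11.5432.

x_1* = 24.4598, x_2* = 11.5432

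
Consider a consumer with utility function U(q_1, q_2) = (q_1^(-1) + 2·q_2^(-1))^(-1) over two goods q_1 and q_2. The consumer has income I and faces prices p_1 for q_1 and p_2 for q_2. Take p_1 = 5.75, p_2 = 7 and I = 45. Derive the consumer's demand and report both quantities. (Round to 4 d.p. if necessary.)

q_1* = 3.0566, q_2* = 3.9178

MRS = MU_q_1/MU_q_2 = (1/2)·(q_2/q_1)^(2). Set equal to p_1/p_2.
Solve for the ratio: q_2/q_1 = [2·p_1/p_2]^(0.5).
Substitute q_2 = (q_2/q_1)·q_1 into the budget: q_1* = I/(p_1 + p_2·(q_2/q_1)).
Numerically q_2/q_1 = 1.28174, so q_1* = 45/(5.75 + 7·1.28174) = 3.0566 and q_2* = 1.28174·3.0566 = 3.9178.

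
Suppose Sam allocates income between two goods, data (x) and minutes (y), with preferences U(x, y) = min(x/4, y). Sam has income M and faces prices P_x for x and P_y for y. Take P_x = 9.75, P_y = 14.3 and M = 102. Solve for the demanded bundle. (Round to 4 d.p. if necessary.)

x* = 7.6548, y* = 1.9137

Demand: x*(P_x,P_y,M) = 4·M/(4·P_x + P_y), y* = M/(4·P_x + P_y).
Here 4·9.75 + 14.3 = 53.3, giving x* = 7.6548 and y* = 1.9137.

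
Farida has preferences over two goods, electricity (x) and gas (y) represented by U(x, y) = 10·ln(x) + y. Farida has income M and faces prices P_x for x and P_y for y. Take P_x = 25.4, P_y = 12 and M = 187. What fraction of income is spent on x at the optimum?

share on x = 0.6417

So x*(P_x,P_y) = 10·P_y/P_x, independent of income; and y* = (M − 10·P_y)/P_y.
At the given prices: x* = 10·12/25.4 = 4.7244, and y* = 5.5833.
Expenditure on x: 25.4·4.7244 = 120; share = 0.6417.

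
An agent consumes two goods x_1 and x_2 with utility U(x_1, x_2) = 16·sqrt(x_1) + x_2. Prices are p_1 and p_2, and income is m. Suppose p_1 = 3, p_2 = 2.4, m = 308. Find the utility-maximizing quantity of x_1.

x_1* = 40.96

Utility is quasi-linear in x_2; the FOC for x_1 is 8/√x_1 = p_1/p_2.
Thus x_1* = (8·p_2/p_1)² — independent of m — with the rest of income spent on x_2.
Plugging in: x_1* = (8·2.4/3)² = 40.96.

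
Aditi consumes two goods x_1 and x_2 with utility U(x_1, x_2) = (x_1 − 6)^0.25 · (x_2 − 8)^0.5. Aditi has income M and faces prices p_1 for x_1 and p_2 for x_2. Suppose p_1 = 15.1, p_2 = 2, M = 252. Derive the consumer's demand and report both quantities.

This is Cobb-Douglas in (x_1−6, x_2−8): tangency gives 0.25·p_2·(x_2−8) = 0.5·p_1·(x_1−6).
After buying the subsistence bundle (6, 8), a share 1/3 of the remaining income goes to x_1: x_1* = 6 + 1/3·(M − 6p_1 − 8p_2)/p_1.
Discretionary income = 252 − 6·15.1 − 8·2 = 145.4; x_1* = 6 + 1/3·145.4/15.1 = 9.2097; x_2* = 8 + 2/3·145.4/2 = 56.4667.

x_1* = 9.2097, x_2* = 56.4667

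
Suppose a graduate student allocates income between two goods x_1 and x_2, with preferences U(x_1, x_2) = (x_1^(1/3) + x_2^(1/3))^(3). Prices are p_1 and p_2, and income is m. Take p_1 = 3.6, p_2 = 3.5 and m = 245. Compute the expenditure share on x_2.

share on x_2 = 0.5035

With the ratio pinned down, the budget gives x_1* = m/(p_1 + p_2·(x_2/x_1)) and x_2* = (x_2/x_1)·x_1*.
Numerically x_2/x_1 = 1.043162, so x_1* = 245/(3.6 + 3.5·1.043162) = 33.7881 and x_2* = 1.043162·33.7881 = 35.2465.
Expenditure on x_2: 3.5·35.2465 = 123.3627; share = 0.5035.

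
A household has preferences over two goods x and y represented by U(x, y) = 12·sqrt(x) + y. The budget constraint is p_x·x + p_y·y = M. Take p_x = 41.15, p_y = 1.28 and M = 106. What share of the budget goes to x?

Set MRS = p_x/p_y: 6·x^(−1/2) = p_x/p_y.
Solve: √x = 6·p_y/p_x, so x*(p_x,p_y) = (6·p_y/p_x)², and y* = (M − p_x·x*)/p_y.
Plugging in: x* = (6·1.28/41.15)² = 0.0348, y* = 81.6927.
Expenditure on x: 41.15·0.0348 = 1.4334; share = 0.0135.

share on x = 0.0135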